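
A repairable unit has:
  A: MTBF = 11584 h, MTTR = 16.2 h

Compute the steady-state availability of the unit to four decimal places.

A(A) = MTBF/(MTBF+MTTR) = 11584/(11584+16.2) = 0.9986

0.9986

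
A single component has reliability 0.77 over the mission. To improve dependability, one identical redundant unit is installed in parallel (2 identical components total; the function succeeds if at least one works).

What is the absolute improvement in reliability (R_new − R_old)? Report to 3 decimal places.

0.177

R_before = 0.77
R_after = 1 − (1 − 0.77)^2 = 0.947
ΔR = 0.947 − 0.77 = 0.177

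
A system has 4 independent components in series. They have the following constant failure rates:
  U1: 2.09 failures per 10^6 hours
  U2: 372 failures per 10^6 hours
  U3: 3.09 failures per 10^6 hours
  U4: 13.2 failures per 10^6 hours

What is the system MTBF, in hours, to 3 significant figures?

Series of exponential components: λ_sys = Σ λ_i
λ_sys = 0.00000209 + 0.000372 + 0.00000309 + 0.0000132 = 3.9038e-04 /h
MTBF = 1 / λ_sys = 2560 h

2560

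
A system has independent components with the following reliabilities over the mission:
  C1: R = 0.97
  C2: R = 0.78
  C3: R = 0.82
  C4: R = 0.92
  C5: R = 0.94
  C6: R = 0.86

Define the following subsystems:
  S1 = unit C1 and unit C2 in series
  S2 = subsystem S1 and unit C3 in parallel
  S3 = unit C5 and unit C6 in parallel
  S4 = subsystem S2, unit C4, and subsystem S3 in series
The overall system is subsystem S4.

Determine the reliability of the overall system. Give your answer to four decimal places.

Series (C1 and C2): 0.970000 × 0.780000 = 0.756600
Parallel ([0.756600] and C3): 1 − (1 − 0.756600)(1 − 0.820000) = 0.956188
Parallel (C5 and C6): 1 − (1 − 0.940000)(1 − 0.860000) = 0.991600
Series ([0.956188], C4, and [0.991600]): 0.956188 × 0.920000 × 0.991600 = 0.8723

0.8723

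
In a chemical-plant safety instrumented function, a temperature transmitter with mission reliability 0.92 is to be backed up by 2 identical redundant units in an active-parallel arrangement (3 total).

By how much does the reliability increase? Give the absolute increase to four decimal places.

R_before = 0.92
R_after = 1 − (1 − 0.92)^3 = 0.9995
ΔR = 0.9995 − 0.92 = 0.0795

0.0795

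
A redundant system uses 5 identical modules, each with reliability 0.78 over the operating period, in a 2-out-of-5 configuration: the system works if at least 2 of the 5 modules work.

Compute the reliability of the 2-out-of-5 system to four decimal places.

R = Σ_{i=2}^{5} C(5,i) p^i (1−p)^{5−i} with p = 0.78
C(5,2)·0.78^2·0.22^3 = 0.064782
C(5,3)·0.78^3·0.22^2 = 0.229683
C(5,4)·0.78^4·0.22^1 = 0.407166
C(5,5)·0.78^5·0.22^0 = 0.288717
Sum = 0.9903

0.9903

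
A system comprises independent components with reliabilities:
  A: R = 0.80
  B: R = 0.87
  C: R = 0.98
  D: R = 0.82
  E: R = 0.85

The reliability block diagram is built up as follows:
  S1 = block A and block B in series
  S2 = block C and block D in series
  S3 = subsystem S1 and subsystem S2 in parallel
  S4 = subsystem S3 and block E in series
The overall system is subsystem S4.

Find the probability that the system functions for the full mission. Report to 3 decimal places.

Series (A and B): 0.80000 × 0.87000 = 0.69600
Series (C and D): 0.98000 × 0.82000 = 0.80360
Parallel ([0.69600] and [0.80360]): 1 − (1 − 0.69600)(1 − 0.80360) = 0.94029
Series ([0.94029] and E): 0.94029 × 0.85000 = 0.799

0.799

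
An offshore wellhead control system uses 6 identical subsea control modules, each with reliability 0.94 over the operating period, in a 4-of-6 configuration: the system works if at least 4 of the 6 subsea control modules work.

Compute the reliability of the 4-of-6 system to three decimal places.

R = Σ_{i=4}^{6} C(6,i) p^i (1−p)^{6−i} with p = 0.94
C(6,4)·0.94^4·0.06^2 = 0.04216
C(6,5)·0.94^5·0.06^1 = 0.26421
C(6,6)·0.94^6·0.06^0 = 0.68987
Sum = 0.996

0.996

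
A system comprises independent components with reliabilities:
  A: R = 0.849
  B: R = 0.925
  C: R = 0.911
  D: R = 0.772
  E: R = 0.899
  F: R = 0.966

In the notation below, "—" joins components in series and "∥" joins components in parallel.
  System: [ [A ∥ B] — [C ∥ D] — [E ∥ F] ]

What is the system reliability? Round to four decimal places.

0.9653

Parallel (A and B): 1 − (1 − 0.849000)(1 − 0.925000) = 0.988675
Parallel (C and D): 1 − (1 − 0.911000)(1 − 0.772000) = 0.979708
Parallel (E and F): 1 − (1 − 0.899000)(1 − 0.966000) = 0.996566
Series ([0.988675], [0.979708], and [0.996566]): 0.988675 × 0.979708 × 0.996566 = 0.9653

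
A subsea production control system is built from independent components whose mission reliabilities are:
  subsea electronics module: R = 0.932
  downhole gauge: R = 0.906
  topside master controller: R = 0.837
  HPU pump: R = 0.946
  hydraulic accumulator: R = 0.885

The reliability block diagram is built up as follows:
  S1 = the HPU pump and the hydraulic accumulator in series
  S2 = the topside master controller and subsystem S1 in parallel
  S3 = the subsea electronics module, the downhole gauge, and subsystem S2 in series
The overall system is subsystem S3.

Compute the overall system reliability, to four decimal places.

0.8220

Series (HPU pump and hydraulic accumulator): 0.946000 × 0.885000 = 0.837210
Parallel (topside master controller and [0.837210]): 1 − (1 − 0.837000)(1 − 0.837210) = 0.973465
Series (subsea electronics module, downhole gauge, and [0.973465]): 0.932000 × 0.906000 × 0.973465 = 0.8220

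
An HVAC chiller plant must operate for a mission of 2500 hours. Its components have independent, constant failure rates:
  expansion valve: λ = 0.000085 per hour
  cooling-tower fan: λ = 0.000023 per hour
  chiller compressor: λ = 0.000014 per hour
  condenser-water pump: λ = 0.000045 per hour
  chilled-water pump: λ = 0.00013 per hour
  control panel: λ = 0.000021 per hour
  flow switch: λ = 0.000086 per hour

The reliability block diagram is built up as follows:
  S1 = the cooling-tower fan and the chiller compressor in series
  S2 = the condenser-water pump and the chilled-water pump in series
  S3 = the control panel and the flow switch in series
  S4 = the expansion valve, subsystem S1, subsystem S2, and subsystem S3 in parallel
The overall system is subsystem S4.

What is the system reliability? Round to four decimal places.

R(expansion valve) = exp(−0.000085 × 2500) = 0.808560
R(cooling-tower fan) = exp(−0.000023 × 2500) = 0.944122
R(chiller compressor) = exp(−0.000014 × 2500) = 0.965605
R(condenser-water pump) = exp(−0.000045 × 2500) = 0.893597
R(chilled-water pump) = exp(−0.00013 × 2500) = 0.722527
R(control panel) = exp(−0.000021 × 2500) = 0.948854
R(flow switch) = exp(−0.000086 × 2500) = 0.806541
Series (cooling-tower fan and chiller compressor): 0.944122 × 0.965605 = 0.911649
Series (condenser-water pump and chilled-water pump): 0.893597 × 0.722527 = 0.645648
Series (control panel and flow switch): 0.948854 × 0.806541 = 0.765290
Parallel (expansion valve, [0.911649], [0.645648], and [0.765290]): 1 − (1 − 0.808560)(1 − 0.911649)(1 − 0.645648)(1 − 0.765290) = 0.9986

0.9986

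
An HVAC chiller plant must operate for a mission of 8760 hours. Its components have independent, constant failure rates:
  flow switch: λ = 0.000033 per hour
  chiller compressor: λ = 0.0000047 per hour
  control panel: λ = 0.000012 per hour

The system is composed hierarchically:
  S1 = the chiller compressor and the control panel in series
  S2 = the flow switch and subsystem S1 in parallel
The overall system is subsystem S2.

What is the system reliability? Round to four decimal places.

0.9658

R(flow switch) = exp(−0.000033 × 8760) = 0.748952
R(chiller compressor) = exp(−0.0000047 × 8760) = 0.959664
R(control panel) = exp(−0.000012 × 8760) = 0.900216
Series (chiller compressor and control panel): 0.959664 × 0.900216 = 0.863905
Parallel (flow switch and [0.863905]): 1 − (1 − 0.748952)(1 − 0.863905) = 0.9658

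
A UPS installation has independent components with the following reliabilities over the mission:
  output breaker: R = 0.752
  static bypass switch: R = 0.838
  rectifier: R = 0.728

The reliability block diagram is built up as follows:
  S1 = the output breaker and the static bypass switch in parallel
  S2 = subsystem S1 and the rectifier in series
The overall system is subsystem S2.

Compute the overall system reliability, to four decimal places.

Parallel (output breaker and static bypass switch): 1 − (1 − 0.752000)(1 − 0.838000) = 0.959824
Series ([0.959824] and rectifier): 0.959824 × 0.728000 = 0.6988

0.6988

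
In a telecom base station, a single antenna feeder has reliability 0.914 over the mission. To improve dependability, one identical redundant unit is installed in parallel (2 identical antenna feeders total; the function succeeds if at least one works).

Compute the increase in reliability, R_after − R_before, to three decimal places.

R_before = 0.914
R_after = 1 − (1 − 0.914)^2 = 0.993
ΔR = 0.993 − 0.914 = 0.079

0.079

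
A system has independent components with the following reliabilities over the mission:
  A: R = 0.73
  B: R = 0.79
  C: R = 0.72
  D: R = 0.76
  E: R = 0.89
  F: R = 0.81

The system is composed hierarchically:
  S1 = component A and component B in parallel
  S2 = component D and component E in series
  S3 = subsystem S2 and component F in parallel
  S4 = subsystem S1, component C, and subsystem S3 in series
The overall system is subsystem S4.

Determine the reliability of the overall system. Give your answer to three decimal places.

0.637

Parallel (A and B): 1 − (1 − 0.73000)(1 − 0.79000) = 0.94330
Series (D and E): 0.76000 × 0.89000 = 0.67640
Parallel ([0.67640] and F): 1 − (1 − 0.67640)(1 − 0.81000) = 0.93852
Series ([0.94330], C, and [0.93852]): 0.94330 × 0.72000 × 0.93852 = 0.637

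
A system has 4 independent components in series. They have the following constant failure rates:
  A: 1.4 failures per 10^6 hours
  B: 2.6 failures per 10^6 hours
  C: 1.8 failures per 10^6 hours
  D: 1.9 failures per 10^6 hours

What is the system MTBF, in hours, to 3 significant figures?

Series of exponential components: λ_sys = Σ λ_i
λ_sys = 0.0000014 + 0.0000026 + 0.0000018 + 0.0000019 = 7.7000e-06 /h
MTBF = 1 / λ_sys = 130000 h

130000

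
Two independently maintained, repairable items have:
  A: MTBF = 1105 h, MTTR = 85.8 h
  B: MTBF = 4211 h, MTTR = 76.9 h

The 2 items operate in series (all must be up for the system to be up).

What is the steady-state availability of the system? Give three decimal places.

A(A) = MTBF/(MTBF+MTTR) = 1105/(1105+85.8) = 0.927948
A(B) = MTBF/(MTBF+MTTR) = 4211/(4211+76.9) = 0.982066
Series availability: 0.927948 × 0.982066 = 0.911

0.911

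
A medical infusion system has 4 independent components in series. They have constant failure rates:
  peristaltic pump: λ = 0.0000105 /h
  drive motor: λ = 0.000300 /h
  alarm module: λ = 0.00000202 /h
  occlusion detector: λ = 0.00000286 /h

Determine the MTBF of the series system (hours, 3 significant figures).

3170

Series of exponential components: λ_sys = Σ λ_i
λ_sys = 0.0000105 + 0.000300 + 0.00000202 + 0.00000286 = 3.1538e-04 /h
MTBF = 1 / λ_sys = 3170 h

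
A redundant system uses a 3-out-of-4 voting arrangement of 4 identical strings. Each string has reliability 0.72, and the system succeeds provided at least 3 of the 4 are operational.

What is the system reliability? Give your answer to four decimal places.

0.6868

R = Σ_{i=3}^{4} C(4,i) p^i (1−p)^{4−i} with p = 0.72
C(4,3)·0.72^3·0.28^1 = 0.418038
C(4,4)·0.72^4·0.28^0 = 0.268739
Sum = 0.6868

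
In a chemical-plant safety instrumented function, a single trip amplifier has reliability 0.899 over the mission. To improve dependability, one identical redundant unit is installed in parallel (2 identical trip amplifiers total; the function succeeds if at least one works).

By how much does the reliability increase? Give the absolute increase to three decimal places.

0.091

R_before = 0.899
R_after = 1 − (1 − 0.899)^2 = 0.990
ΔR = 0.990 − 0.899 = 0.091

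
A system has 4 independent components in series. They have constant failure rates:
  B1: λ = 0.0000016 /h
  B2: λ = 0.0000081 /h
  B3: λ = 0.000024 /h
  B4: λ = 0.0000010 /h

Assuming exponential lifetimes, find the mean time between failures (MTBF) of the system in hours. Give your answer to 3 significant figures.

28800

Series of exponential components: λ_sys = Σ λ_i
λ_sys = 0.0000016 + 0.0000081 + 0.000024 + 0.0000010 = 3.4700e-05 /h
MTBF = 1 / λ_sys = 28800 h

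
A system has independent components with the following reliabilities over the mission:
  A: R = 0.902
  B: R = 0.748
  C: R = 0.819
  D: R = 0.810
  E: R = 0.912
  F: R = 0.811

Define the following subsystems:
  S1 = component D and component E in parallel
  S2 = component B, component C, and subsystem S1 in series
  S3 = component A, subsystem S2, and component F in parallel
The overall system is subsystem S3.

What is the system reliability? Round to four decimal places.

0.9926

Parallel (D and E): 1 − (1 − 0.810000)(1 − 0.912000) = 0.983280
Series (B, C, and [0.983280]): 0.748000 × 0.819000 × 0.983280 = 0.602369
Parallel (A, [0.602369], and F): 1 − (1 − 0.902000)(1 − 0.602369)(1 − 0.811000) = 0.9926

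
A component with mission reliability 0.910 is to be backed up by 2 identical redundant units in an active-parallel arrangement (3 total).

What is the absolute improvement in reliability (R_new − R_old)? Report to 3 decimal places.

0.089

R_before = 0.910
R_after = 1 − (1 − 0.910)^3 = 0.999
ΔR = 0.999 − 0.910 = 0.089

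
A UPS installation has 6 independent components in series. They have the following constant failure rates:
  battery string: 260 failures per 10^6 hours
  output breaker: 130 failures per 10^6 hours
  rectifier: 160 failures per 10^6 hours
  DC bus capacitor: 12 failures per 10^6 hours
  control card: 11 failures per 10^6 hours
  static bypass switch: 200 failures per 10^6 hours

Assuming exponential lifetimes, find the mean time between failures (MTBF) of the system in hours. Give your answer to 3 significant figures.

1290

Series of exponential components: λ_sys = Σ λ_i
λ_sys = 0.00026 + 0.00013 + 0.00016 + 0.000012 + 0.000011 + 0.00020 = 7.7300e-04 /h
MTBF = 1 / λ_sys = 1290 h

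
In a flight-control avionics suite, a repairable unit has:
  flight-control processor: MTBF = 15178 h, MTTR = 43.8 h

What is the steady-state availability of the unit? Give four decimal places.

A(flight-control processor) = MTBF/(MTBF+MTTR) = 15178/(15178+43.8) = 0.9971

0.9971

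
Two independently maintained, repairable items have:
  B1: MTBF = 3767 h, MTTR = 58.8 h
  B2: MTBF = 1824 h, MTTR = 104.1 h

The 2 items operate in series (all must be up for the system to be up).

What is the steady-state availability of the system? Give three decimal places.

0.931

A(B1) = MTBF/(MTBF+MTTR) = 3767/(3767+58.8) = 0.984631
A(B2) = MTBF/(MTBF+MTTR) = 1824/(1824+104.1) = 0.946009
Series availability: 0.984631 × 0.946009 = 0.931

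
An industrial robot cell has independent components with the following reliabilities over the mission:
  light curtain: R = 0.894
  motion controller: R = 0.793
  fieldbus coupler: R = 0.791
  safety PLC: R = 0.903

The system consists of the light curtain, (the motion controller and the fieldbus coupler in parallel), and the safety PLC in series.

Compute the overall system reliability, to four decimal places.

Parallel (motion controller and fieldbus coupler): 1 − (1 − 0.793000)(1 − 0.791000) = 0.956737
Series (light curtain, [0.956737], and safety PLC): 0.894000 × 0.956737 × 0.903000 = 0.7724

0.7724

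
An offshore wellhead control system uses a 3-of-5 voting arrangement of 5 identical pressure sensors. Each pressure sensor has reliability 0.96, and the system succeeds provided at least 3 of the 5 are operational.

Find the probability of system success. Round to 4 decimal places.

R = Σ_{i=3}^{5} C(5,i) p^i (1−p)^{5−i} with p = 0.96
C(5,3)·0.96^3·0.04^2 = 0.014156
C(5,4)·0.96^4·0.04^1 = 0.169869
C(5,5)·0.96^5·0.04^0 = 0.815373
Sum = 0.9994

0.9994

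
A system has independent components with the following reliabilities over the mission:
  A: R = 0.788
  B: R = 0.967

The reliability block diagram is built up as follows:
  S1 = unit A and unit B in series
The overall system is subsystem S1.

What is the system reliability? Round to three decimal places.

0.762

Series (A and B): 0.78800 × 0.96700 = 0.762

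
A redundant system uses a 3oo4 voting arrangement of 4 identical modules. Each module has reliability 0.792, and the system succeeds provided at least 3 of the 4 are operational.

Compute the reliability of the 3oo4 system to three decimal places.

R = Σ_{i=3}^{4} C(4,i) p^i (1−p)^{4−i} with p = 0.792
C(4,3)·0.792^3·0.208^1 = 0.41333
C(4,4)·0.792^4·0.208^0 = 0.39346
Sum = 0.807

0.807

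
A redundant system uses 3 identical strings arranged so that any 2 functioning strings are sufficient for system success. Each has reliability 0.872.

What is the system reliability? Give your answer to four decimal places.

R = Σ_{i=2}^{3} C(3,i) p^i (1−p)^{3−i} with p = 0.872
C(3,2)·0.872^2·0.128^1 = 0.291987
C(3,3)·0.872^3·0.128^0 = 0.663055
Sum = 0.9550

0.9550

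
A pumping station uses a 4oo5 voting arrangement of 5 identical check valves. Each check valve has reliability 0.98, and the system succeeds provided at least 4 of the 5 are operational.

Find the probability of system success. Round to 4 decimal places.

R = Σ_{i=4}^{5} C(5,i) p^i (1−p)^{5−i} with p = 0.98
C(5,4)·0.98^4·0.02^1 = 0.092237
C(5,5)·0.98^5·0.02^0 = 0.903921
Sum = 0.9962

0.9962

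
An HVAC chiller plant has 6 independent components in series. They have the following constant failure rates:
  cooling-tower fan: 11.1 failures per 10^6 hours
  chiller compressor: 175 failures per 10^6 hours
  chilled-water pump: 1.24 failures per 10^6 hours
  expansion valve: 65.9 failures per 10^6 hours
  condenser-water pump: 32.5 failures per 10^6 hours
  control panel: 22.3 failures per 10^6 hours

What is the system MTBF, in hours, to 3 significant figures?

Series of exponential components: λ_sys = Σ λ_i
λ_sys = 0.0000111 + 0.000175 + 0.00000124 + 0.0000659 + 0.0000325 + 0.0000223 = 3.0804e-04 /h
MTBF = 1 / λ_sys = 3250 h

3250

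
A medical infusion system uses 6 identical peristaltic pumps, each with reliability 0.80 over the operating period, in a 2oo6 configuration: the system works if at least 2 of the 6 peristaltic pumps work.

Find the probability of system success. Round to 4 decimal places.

0.9984

R = Σ_{i=2}^{6} C(6,i) p^i (1−p)^{6−i} with p = 0.80
C(6,2)·0.80^2·0.20^4 = 0.015360
C(6,3)·0.80^3·0.20^3 = 0.081920
C(6,4)·0.80^4·0.20^2 = 0.245760
C(6,5)·0.80^5·0.20^1 = 0.393216
C(6,6)·0.80^6·0.20^0 = 0.262144
Sum = 0.9984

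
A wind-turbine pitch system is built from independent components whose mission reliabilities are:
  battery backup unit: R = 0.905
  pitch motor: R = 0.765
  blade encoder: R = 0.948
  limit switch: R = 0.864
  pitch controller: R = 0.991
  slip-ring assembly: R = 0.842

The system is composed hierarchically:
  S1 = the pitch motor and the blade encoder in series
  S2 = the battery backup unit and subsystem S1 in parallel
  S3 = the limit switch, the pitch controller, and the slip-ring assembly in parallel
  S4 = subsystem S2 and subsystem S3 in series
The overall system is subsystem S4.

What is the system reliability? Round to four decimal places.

Series (pitch motor and blade encoder): 0.765000 × 0.948000 = 0.725220
Parallel (battery backup unit and [0.725220]): 1 − (1 − 0.905000)(1 − 0.725220) = 0.973896
Parallel (limit switch, pitch controller, and slip-ring assembly): 1 − (1 − 0.864000)(1 − 0.991000)(1 − 0.842000) = 0.999807
Series ([0.973896] and [0.999807]): 0.973896 × 0.999807 = 0.9737

0.9737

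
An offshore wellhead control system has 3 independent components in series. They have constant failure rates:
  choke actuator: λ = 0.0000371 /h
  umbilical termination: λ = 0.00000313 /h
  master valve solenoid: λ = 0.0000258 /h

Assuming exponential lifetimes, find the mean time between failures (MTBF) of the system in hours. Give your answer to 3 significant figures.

Series of exponential components: λ_sys = Σ λ_i
λ_sys = 0.0000371 + 0.00000313 + 0.0000258 = 6.6030e-05 /h
MTBF = 1 / λ_sys = 15100 h

15100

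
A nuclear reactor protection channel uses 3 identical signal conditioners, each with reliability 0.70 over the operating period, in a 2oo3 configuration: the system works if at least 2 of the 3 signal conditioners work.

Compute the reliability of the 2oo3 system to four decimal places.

R = Σ_{i=2}^{3} C(3,i) p^i (1−p)^{3−i} with p = 0.70
C(3,2)·0.70^2·0.30^1 = 0.441000
C(3,3)·0.70^3·0.30^0 = 0.343000
Sum = 0.7840

0.7840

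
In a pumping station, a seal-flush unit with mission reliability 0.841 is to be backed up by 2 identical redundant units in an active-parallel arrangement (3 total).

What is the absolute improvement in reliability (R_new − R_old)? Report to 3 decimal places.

R_before = 0.841
R_after = 1 − (1 − 0.841)^3 = 0.996
ΔR = 0.996 − 0.841 = 0.155

0.155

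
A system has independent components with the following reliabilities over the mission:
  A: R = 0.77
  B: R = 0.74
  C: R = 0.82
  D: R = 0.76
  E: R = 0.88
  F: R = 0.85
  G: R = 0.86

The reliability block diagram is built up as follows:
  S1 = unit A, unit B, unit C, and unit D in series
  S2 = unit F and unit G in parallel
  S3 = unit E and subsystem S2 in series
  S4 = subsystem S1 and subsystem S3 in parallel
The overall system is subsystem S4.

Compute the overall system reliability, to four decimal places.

Series (A, B, C, and D): 0.770000 × 0.740000 × 0.820000 × 0.760000 = 0.355099
Parallel (F and G): 1 − (1 − 0.850000)(1 − 0.860000) = 0.979000
Series (E and [0.979000]): 0.880000 × 0.979000 = 0.861520
Parallel ([0.355099] and [0.861520]): 1 − (1 − 0.355099)(1 − 0.861520) = 0.9107

0.9107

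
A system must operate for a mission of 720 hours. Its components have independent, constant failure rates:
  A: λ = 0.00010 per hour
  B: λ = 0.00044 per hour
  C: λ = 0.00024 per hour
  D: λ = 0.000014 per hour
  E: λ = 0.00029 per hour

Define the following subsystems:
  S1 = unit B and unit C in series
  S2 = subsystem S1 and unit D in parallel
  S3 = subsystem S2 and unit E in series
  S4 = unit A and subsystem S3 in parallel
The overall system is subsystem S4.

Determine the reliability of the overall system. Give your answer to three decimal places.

0.987

R(A) = exp(−0.00010 × 720) = 0.93053
R(B) = exp(−0.00044 × 720) = 0.72848
R(C) = exp(−0.00024 × 720) = 0.84131
R(D) = exp(−0.000014 × 720) = 0.98997
R(E) = exp(−0.00029 × 720) = 0.81156
Series (B and C): 0.72848 × 0.84131 = 0.61288
Parallel ([0.61288] and D): 1 − (1 − 0.61288)(1 − 0.98997) = 0.99612
Series ([0.99612] and E): 0.99612 × 0.81156 = 0.80841
Parallel (A and [0.80841]): 1 − (1 − 0.93053)(1 − 0.80841) = 0.987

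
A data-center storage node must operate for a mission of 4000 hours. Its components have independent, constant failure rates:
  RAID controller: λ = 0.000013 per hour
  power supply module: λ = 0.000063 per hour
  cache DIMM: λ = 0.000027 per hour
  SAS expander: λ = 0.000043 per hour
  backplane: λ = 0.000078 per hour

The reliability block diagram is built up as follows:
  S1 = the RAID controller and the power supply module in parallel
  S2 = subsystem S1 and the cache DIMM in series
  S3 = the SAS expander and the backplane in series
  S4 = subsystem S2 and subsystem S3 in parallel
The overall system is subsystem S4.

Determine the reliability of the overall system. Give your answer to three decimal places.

R(RAID controller) = exp(−0.000013 × 4000) = 0.94933
R(power supply module) = exp(−0.000063 × 4000) = 0.77724
R(cache DIMM) = exp(−0.000027 × 4000) = 0.89763
R(SAS expander) = exp(−0.000043 × 4000) = 0.84198
R(backplane) = exp(−0.000078 × 4000) = 0.73198
Parallel (RAID controller and power supply module): 1 − (1 − 0.94933)(1 − 0.77724) = 0.98871
Series ([0.98871] and cache DIMM): 0.98871 × 0.89763 = 0.88750
Series (SAS expander and backplane): 0.84198 × 0.73198 = 0.61631
Parallel ([0.88750] and [0.61631]): 1 − (1 − 0.88750)(1 − 0.61631) = 0.957

0.957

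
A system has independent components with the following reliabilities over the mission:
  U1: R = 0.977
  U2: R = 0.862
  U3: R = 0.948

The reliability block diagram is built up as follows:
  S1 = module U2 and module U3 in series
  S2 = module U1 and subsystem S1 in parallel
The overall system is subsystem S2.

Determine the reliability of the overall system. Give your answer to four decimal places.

Series (U2 and U3): 0.862000 × 0.948000 = 0.817176
Parallel (U1 and [0.817176]): 1 − (1 − 0.977000)(1 − 0.817176) = 0.9958

0.9958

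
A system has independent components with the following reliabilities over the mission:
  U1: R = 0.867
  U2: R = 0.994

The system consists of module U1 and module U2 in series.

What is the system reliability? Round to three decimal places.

0.862

Series (U1 and U2): 0.86700 × 0.99400 = 0.862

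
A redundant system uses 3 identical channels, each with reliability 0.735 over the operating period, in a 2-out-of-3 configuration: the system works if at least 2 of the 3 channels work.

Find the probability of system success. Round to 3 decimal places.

0.827

R = Σ_{i=2}^{3} C(3,i) p^i (1−p)^{3−i} with p = 0.735
C(3,2)·0.735^2·0.265^1 = 0.42948
C(3,3)·0.735^3·0.265^0 = 0.39707
Sum = 0.827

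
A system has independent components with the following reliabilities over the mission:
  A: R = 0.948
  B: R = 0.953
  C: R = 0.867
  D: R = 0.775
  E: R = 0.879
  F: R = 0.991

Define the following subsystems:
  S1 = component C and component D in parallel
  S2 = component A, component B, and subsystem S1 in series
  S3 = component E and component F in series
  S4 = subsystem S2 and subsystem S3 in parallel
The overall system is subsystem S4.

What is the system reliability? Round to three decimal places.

Parallel (C and D): 1 − (1 − 0.86700)(1 − 0.77500) = 0.97008
Series (A, B, and [0.97008]): 0.94800 × 0.95300 × 0.97008 = 0.87641
Series (E and F): 0.87900 × 0.99100 = 0.87109
Parallel ([0.87641] and [0.87109]): 1 − (1 − 0.87641)(1 − 0.87109) = 0.984

0.984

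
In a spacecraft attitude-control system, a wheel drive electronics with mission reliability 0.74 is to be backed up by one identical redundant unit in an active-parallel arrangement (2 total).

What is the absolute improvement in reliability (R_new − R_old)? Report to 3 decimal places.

0.192

R_before = 0.74
R_after = 1 − (1 − 0.74)^2 = 0.932
ΔR = 0.932 − 0.74 = 0.192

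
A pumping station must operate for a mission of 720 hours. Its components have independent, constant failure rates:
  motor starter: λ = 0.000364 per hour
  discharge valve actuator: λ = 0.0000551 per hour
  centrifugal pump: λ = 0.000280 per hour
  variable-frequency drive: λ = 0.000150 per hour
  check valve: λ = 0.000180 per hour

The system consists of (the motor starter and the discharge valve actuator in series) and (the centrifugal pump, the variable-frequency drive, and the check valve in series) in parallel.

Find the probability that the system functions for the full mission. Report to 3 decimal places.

0.907

R(motor starter) = exp(−0.000364 × 720) = 0.76945
R(discharge valve actuator) = exp(−0.0000551 × 720) = 0.96110
R(centrifugal pump) = exp(−0.000280 × 720) = 0.81742
R(variable-frequency drive) = exp(−0.000150 × 720) = 0.89763
R(check valve) = exp(−0.000180 × 720) = 0.87845
Series (motor starter and discharge valve actuator): 0.76945 × 0.96110 = 0.73952
Series (centrifugal pump, variable-frequency drive, and check valve): 0.81742 × 0.89763 × 0.87845 = 0.64455
Parallel ([0.73952] and [0.64455]): 1 − (1 − 0.73952)(1 − 0.64455) = 0.907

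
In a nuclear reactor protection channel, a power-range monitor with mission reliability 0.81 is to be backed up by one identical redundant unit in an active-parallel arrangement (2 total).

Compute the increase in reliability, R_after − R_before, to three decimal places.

R_before = 0.81
R_after = 1 − (1 − 0.81)^2 = 0.964
ΔR = 0.964 − 0.81 = 0.154

0.154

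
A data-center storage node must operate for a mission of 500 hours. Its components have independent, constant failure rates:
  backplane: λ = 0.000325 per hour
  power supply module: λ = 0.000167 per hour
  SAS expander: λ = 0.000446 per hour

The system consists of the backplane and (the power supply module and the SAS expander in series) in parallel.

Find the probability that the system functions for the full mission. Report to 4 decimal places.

R(backplane) = exp(−0.000325 × 500) = 0.850016
R(power supply module) = exp(−0.000167 × 500) = 0.919891
R(SAS expander) = exp(−0.000446 × 500) = 0.800115
Series (power supply module and SAS expander): 0.919891 × 0.800115 = 0.736019
Parallel (backplane and [0.736019]): 1 − (1 − 0.850016)(1 − 0.736019) = 0.9604

0.9604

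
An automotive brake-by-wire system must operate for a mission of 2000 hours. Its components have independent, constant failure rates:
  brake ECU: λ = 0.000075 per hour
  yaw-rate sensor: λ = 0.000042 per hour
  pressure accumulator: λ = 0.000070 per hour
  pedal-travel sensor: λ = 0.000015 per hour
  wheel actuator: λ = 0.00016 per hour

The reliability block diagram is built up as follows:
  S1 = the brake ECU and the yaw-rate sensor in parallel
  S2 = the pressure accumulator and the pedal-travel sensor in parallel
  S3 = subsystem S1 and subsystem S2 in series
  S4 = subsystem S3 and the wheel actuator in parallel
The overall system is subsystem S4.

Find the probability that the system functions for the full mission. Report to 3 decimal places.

R(brake ECU) = exp(−0.000075 × 2000) = 0.86071
R(yaw-rate sensor) = exp(−0.000042 × 2000) = 0.91943
R(pressure accumulator) = exp(−0.000070 × 2000) = 0.86936
R(pedal-travel sensor) = exp(−0.000015 × 2000) = 0.97045
R(wheel actuator) = exp(−0.00016 × 2000) = 0.72615
Parallel (brake ECU and yaw-rate sensor): 1 − (1 − 0.86071)(1 − 0.91943) = 0.98878
Parallel (pressure accumulator and pedal-travel sensor): 1 − (1 − 0.86936)(1 − 0.97045) = 0.99614
Series ([0.98878] and [0.99614]): 0.98878 × 0.99614 = 0.98496
Parallel ([0.98496] and wheel actuator): 1 − (1 − 0.98496)(1 − 0.72615) = 0.996

0.996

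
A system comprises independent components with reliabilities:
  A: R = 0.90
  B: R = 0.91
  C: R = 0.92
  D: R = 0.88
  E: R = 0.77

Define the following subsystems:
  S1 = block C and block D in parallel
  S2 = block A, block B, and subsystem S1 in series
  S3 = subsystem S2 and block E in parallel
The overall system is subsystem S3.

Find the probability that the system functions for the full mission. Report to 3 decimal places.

Parallel (C and D): 1 − (1 − 0.92000)(1 − 0.88000) = 0.99040
Series (A, B, and [0.99040]): 0.90000 × 0.91000 × 0.99040 = 0.81114
Parallel ([0.81114] and E): 1 − (1 − 0.81114)(1 − 0.77000) = 0.957

0.957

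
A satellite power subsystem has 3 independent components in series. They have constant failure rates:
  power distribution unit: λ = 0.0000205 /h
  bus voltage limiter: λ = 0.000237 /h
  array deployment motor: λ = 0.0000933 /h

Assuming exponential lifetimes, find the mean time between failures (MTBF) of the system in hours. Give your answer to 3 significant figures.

2850

Series of exponential components: λ_sys = Σ λ_i
λ_sys = 0.0000205 + 0.000237 + 0.0000933 = 3.5080e-04 /h
MTBF = 1 / λ_sys = 2850 h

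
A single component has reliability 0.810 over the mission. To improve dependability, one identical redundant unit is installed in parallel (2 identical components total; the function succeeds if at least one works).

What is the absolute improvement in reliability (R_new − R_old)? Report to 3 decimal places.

R_before = 0.810
R_after = 1 − (1 − 0.810)^2 = 0.964
ΔR = 0.964 − 0.810 = 0.154

0.154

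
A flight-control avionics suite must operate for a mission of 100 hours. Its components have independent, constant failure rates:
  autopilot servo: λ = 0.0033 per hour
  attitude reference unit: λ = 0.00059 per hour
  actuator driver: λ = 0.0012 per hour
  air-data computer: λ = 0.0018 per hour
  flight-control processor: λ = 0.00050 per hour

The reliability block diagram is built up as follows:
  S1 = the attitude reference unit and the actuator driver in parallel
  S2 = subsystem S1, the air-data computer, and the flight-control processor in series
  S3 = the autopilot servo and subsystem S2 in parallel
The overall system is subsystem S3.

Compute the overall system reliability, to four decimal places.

0.9408

R(autopilot servo) = exp(−0.0033 × 100) = 0.718924
R(attitude reference unit) = exp(−0.00059 × 100) = 0.942707
R(actuator driver) = exp(−0.0012 × 100) = 0.886920
R(air-data computer) = exp(−0.0018 × 100) = 0.835270
R(flight-control processor) = exp(−0.00050 × 100) = 0.951229
Parallel (attitude reference unit and actuator driver): 1 − (1 − 0.942707)(1 − 0.886920) = 0.993521
Series ([0.993521], air-data computer, and flight-control processor): 0.993521 × 0.835270 × 0.951229 = 0.789385
Parallel (autopilot servo and [0.789385]): 1 − (1 − 0.718924)(1 − 0.789385) = 0.9408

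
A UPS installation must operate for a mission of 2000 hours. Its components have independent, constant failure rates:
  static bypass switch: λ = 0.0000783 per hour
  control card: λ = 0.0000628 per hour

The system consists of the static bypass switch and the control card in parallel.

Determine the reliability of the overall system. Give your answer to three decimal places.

0.983

R(static bypass switch) = exp(−0.0000783 × 2000) = 0.85505
R(control card) = exp(−0.0000628 × 2000) = 0.88197
Parallel (static bypass switch and control card): 1 − (1 − 0.85505)(1 − 0.88197) = 0.983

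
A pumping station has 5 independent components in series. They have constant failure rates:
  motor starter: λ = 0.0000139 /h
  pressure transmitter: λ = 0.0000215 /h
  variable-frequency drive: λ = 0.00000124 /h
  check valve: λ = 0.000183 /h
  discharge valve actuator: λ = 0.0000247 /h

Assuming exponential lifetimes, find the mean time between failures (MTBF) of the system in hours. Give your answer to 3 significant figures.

4090

Series of exponential components: λ_sys = Σ λ_i
λ_sys = 0.0000139 + 0.0000215 + 0.00000124 + 0.000183 + 0.0000247 = 2.4434e-04 /h
MTBF = 1 / λ_sys = 4090 h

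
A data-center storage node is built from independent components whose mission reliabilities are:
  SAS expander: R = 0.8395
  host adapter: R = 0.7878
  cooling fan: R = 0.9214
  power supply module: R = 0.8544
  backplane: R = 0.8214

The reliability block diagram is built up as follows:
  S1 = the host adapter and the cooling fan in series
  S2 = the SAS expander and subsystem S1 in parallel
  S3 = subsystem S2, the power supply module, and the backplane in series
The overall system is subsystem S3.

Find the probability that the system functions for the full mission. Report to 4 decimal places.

0.6709

Series (host adapter and cooling fan): 0.787800 × 0.921400 = 0.725879
Parallel (SAS expander and [0.725879]): 1 − (1 − 0.839500)(1 − 0.725879) = 0.956004
Series ([0.956004], power supply module, and backplane): 0.956004 × 0.854400 × 0.821400 = 0.6709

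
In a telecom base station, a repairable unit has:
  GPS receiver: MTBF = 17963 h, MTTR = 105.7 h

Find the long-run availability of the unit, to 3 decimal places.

A(GPS receiver) = MTBF/(MTBF+MTTR) = 17963/(17963+105.7) = 0.994

0.994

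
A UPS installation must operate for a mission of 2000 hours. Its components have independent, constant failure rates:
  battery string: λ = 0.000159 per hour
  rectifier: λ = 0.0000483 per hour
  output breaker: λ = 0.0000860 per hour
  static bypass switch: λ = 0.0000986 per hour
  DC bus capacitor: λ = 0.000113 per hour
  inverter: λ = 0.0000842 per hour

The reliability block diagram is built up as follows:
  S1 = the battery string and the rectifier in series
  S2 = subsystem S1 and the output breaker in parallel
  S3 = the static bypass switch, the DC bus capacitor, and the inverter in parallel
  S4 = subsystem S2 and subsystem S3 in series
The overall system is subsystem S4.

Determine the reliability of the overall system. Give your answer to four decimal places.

0.9411

R(battery string) = exp(−0.000159 × 2000) = 0.727603
R(rectifier) = exp(−0.0000483 × 2000) = 0.907919
R(output breaker) = exp(−0.0000860 × 2000) = 0.841979
R(static bypass switch) = exp(−0.0000986 × 2000) = 0.821026
R(DC bus capacitor) = exp(−0.000113 × 2000) = 0.797718
R(inverter) = exp(−0.0000842 × 2000) = 0.845016
Series (battery string and rectifier): 0.727603 × 0.907919 = 0.660605
Parallel ([0.660605] and output breaker): 1 − (1 − 0.660605)(1 − 0.841979) = 0.946368
Parallel (static bypass switch, DC bus capacitor, and inverter): 1 − (1 − 0.821026)(1 − 0.797718)(1 − 0.845016) = 0.994389
Series ([0.946368] and [0.994389]): 0.946368 × 0.994389 = 0.9411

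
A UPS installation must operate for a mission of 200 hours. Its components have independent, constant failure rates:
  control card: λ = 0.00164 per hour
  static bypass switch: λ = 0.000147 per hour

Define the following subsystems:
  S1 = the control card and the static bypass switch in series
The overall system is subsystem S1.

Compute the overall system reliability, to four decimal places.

R(control card) = exp(−0.00164 × 200) = 0.720363
R(static bypass switch) = exp(−0.000147 × 200) = 0.971028
Series (control card and static bypass switch): 0.720363 × 0.971028 = 0.6995

0.6995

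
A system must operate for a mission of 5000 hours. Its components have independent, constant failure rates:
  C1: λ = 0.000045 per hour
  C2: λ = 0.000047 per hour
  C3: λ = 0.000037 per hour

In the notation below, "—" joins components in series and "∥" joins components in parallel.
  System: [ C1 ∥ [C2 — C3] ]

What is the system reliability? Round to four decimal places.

0.9309

R(C1) = exp(−0.000045 × 5000) = 0.798516
R(C2) = exp(−0.000047 × 5000) = 0.790571
R(C3) = exp(−0.000037 × 5000) = 0.831104
Series (C2 and C3): 0.790571 × 0.831104 = 0.657047
Parallel (C1 and [0.657047]): 1 − (1 − 0.798516)(1 − 0.657047) = 0.9309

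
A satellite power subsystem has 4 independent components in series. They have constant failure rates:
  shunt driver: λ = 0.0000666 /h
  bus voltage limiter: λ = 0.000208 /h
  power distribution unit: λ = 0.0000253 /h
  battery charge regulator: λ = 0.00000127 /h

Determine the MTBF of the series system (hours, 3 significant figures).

3320

Series of exponential components: λ_sys = Σ λ_i
λ_sys = 0.0000666 + 0.000208 + 0.0000253 + 0.00000127 = 3.0117e-04 /h
MTBF = 1 / λ_sys = 3320 h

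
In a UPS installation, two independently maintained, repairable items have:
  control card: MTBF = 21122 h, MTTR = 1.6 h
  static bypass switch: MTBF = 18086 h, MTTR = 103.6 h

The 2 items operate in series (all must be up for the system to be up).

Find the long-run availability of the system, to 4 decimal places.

0.9942

A(control card) = MTBF/(MTBF+MTTR) = 21122/(21122+1.6) = 0.999924
A(static bypass switch) = MTBF/(MTBF+MTTR) = 18086/(18086+103.6) = 0.994304
Series availability: 0.999924 × 0.994304 = 0.9942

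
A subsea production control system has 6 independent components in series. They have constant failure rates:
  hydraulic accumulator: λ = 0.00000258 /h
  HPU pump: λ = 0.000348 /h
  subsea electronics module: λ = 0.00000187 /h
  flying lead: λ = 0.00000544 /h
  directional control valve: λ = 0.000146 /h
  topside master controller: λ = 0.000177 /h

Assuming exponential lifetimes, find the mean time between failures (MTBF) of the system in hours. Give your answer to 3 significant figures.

1470

Series of exponential components: λ_sys = Σ λ_i
λ_sys = 0.00000258 + 0.000348 + 0.00000187 + 0.00000544 + 0.000146 + 0.000177 = 6.8089e-04 /h
MTBF = 1 / λ_sys = 1470 h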